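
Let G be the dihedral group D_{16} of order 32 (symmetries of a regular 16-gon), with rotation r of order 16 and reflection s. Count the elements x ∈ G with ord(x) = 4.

2

The elements of order 4 are: r^4, r^12.
That's 2.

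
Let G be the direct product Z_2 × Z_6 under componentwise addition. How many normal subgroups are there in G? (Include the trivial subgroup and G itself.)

G is abelian, so every subgroup is normal.
G has 10 subgroups in total, hence 10 normal subgroups.

10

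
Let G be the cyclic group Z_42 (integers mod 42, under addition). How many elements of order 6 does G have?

In a cyclic group of order 42, the number of elements of order d (for d | 42) is φ(d).
φ(6) = 2.

2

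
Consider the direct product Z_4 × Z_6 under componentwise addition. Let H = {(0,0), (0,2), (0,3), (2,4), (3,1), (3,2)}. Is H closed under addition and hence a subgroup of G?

(2,4) ∈ H but its inverse (2,2) ∉ H, so H is not a subgroup.

No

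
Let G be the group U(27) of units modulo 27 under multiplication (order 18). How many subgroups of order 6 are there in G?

1

|G| = 18 and 6 | 18, so subgroups of order 6 are possible by Lagrange.
The subgroups of order 6 are: {1, 8, 10, 17, 19, 26}.
So G has 1 subgroup of order 6.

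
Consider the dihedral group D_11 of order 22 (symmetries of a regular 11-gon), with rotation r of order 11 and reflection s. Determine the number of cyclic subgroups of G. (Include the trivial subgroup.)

A cyclic subgroup of order d is generated by each of its φ(d) elements of order d, so the cyclic subgroups of order d number (#elements of order d)/φ(d).
Cyclic subgroups by order — order 1: 1; order 2: 11; order 11: 1.
Total: 13.

13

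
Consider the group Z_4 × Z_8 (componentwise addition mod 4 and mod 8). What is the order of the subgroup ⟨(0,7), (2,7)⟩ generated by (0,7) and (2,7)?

|⟨(0,7)⟩| = 8 and |⟨(2,7)⟩| = 8, so |H| is a multiple of lcm(8, 8) = 8 and divides |G| = 32.
Closing under the operation: H = {(0,0), (0,1), (0,2), (0,3), (0,4), (0,5), (0,6), (0,7), (2,0), (2,1), (2,2), (2,3), (2,4), (2,5), (2,6), (2,7)}, so |H| = 16.

16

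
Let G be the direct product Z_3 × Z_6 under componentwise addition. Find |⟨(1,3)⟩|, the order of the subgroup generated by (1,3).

The order of (1,3) in Z_3 × Z_6 is lcm(ord(1) in Z_3, ord(3) in Z_6).
ord(1) = 3 and ord(3) = 2, so |⟨(1,3)⟩| = lcm(3, 2) = 6.

6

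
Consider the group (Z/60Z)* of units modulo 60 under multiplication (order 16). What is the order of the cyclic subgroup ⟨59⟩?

2

Compute successive powers of 59 mod 60: 59, 1; 59^2 ≡ 1 (mod 60).
So |⟨59⟩| = 2.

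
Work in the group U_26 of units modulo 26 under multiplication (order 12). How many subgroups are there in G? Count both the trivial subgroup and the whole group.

6

|G| = 12, so by Lagrange every subgroup order divides 12. Divisors: 1, 2, 3, 4, 6, 12.
Subgroups by order — order 1: 1; order 2: 1; order 3: 1; order 4: 1; order 6: 1; order 12: 1.
Total: 1 + 1 + 1 + 1 + 1 + 1 = 6.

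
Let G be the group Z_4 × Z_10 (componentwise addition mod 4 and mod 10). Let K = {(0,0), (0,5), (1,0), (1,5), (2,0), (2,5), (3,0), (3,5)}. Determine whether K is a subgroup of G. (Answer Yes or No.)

Yes

|K| = 8 divides |G| = 40, consistent with Lagrange.
K contains the identity, every element's inverse is in K, and K is closed under +: it is a subgroup.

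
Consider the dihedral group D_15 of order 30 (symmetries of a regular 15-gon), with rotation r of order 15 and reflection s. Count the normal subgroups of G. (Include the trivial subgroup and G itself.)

5

G has 28 subgroups. Checking conjugation-invariance by order — order 1: 1/1 normal; order 2: 0/15 normal; order 3: 1/1 normal; order 5: 1/1 normal; order 6: 0/5 normal; order 10: 0/3 normal; order 15: 1/1 normal; order 30: 1/1 normal.
Total normal subgroups: 5.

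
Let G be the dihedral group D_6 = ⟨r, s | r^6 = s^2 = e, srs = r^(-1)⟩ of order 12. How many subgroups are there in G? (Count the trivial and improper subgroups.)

|G| = 12, so by Lagrange every subgroup order divides 12. Divisors: 1, 2, 3, 4, 6, 12.
Subgroups by order — order 1: 1; order 2: 7; order 3: 1; order 4: 3; order 6: 3; order 12: 1.
Total: 1 + 7 + 1 + 3 + 3 + 1 = 16.

16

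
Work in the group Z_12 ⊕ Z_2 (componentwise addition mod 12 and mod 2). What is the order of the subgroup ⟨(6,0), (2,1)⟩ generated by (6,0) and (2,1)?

|⟨(6,0)⟩| = 2 and |⟨(2,1)⟩| = 6, so |H| is a multiple of lcm(2, 6) = 6 and divides |G| = 24.
Closing under the operation: H = {(0,0), (0,1), (2,0), (2,1), (4,0), (4,1), (6,0), (6,1), (8,0), (8,1), (10,0), (10,1)}, so |H| = 12.

12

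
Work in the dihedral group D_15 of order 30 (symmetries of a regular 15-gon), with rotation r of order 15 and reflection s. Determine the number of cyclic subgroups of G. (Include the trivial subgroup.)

19

Each element a generates a cyclic subgroup ⟨a⟩; distinct elements may generate the same one (a cyclic group of order d has φ(d) generators).
Cyclic subgroups by order — order 1: 1; order 2: 15; order 3: 1; order 5: 1; order 15: 1.
Total: 19.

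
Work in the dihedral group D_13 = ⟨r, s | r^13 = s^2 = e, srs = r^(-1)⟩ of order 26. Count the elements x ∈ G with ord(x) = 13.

Enumerating element orders in G gives 12 elements of order 13.

12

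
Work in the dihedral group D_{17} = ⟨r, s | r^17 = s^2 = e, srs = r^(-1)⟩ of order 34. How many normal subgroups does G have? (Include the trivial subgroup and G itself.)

3

G has 20 subgroups. Checking conjugation-invariance by order — order 1: 1/1 normal; order 2: 0/17 normal; order 17: 1/1 normal; order 34: 1/1 normal.
Total normal subgroups: 3.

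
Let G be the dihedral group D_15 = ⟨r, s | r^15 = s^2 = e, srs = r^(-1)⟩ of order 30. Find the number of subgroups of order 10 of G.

3

|G| = 30 and 10 | 30, so subgroups of order 10 are possible by Lagrange.
The subgroups of order 10 are: {e, r^3, r^6, r^9, r^12, rs, r^4s, r^7s, r^10s, r^13s}; {e, r^3, r^6, r^9, r^12, r^2s, r^5s, r^8s, r^11s, r^14s}; {e, r^3, r^6, r^9, r^12, s, r^3s, r^6s, r^9s, r^12s}.
So G has 3 subgroups of order 10.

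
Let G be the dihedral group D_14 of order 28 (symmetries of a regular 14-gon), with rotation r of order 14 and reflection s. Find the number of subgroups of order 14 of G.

|G| = 28 and 14 | 28, so subgroups of order 14 are possible by Lagrange.
The subgroups of order 14 are: {e, r, r^2, r^3, r^4, r^5, r^6, r^7, r^8, r^9, r^10, r^11, r^12, r^13}; {e, r^2, r^4, r^6, r^8, r^10, r^12, s, r^2s, r^4s, r^6s, r^8s, r^10s, r^12s}; {e, r^2, r^4, r^6, r^8, r^10, r^12, rs, r^3s, r^5s, r^7s, r^9s, r^11s, r^13s}.
So G has 3 subgroups of order 14.

3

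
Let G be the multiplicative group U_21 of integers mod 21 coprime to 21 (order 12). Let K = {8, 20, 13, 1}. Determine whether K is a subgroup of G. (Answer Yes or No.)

|K| = 4 divides |G| = 12, consistent with Lagrange.
K contains the identity, every element's inverse is in K, and K is closed under ·: it is a subgroup.

Yes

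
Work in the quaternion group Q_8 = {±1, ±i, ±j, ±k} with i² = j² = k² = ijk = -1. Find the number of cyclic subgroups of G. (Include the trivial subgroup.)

Group the elements of G by the cyclic subgroup they generate; each cyclic subgroup of order d accounts for φ(d) elements.
Cyclic subgroups by order — order 1: 1; order 2: 1; order 4: 3.
Total: 5.

5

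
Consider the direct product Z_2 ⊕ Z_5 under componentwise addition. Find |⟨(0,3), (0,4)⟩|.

|⟨(0,3)⟩| = 5 and |⟨(0,4)⟩| = 5, so |H| is a multiple of lcm(5, 5) = 5 and divides |G| = 10.
Closing under the operation: H = {(0,0), (0,1), (0,2), (0,3), (0,4)}, so |H| = 5.

5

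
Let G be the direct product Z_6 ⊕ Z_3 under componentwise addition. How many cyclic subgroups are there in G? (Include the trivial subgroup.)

Group the elements of G by the cyclic subgroup they generate; each cyclic subgroup of order d accounts for φ(d) elements.
Cyclic subgroups by order — order 1: 1; order 2: 1; order 3: 4; order 6: 4.
Total: 10.

10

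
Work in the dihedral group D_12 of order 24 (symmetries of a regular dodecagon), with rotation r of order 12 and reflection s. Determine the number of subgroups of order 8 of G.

|G| = 24 and 8 | 24, so subgroups of order 8 are possible by Lagrange.
The subgroups of order 8 are: {e, r^3, r^6, r^9, rs, r^4s, r^7s, r^10s}; {e, r^3, r^6, r^9, r^2s, r^5s, r^8s, r^11s}; {e, r^3, r^6, r^9, s, r^3s, r^6s, r^9s}.
So G has 3 subgroups of order 8.

3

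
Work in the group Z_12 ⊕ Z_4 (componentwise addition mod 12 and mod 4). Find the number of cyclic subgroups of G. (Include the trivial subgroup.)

Each element a generates a cyclic subgroup ⟨a⟩; distinct elements may generate the same one (a cyclic group of order d has φ(d) generators).
Cyclic subgroups by order — order 1: 1; order 2: 3; order 3: 1; order 4: 6; order 6: 3; order 12: 6.
Total: 20.

20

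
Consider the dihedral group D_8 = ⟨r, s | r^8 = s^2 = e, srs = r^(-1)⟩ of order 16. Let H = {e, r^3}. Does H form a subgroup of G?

No

r^3 ∈ H but its inverse r^5 ∉ H, so H is not a subgroup.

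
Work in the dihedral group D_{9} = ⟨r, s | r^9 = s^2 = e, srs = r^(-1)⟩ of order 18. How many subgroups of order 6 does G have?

3

|G| = 18 and 6 | 18, so subgroups of order 6 are possible by Lagrange.
The subgroups of order 6 are: {e, r^3, r^6, r^2s, r^5s, r^8s}; {e, r^3, r^6, s, r^3s, r^6s}; {e, r^3, r^6, rs, r^4s, r^7s}.
So G has 3 subgroups of order 6.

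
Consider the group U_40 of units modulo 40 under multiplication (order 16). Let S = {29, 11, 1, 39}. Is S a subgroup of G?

|S| = 4 divides |G| = 16, consistent with Lagrange.
S contains the identity, every element's inverse is in S, and S is closed under ·: it is a subgroup.

Yes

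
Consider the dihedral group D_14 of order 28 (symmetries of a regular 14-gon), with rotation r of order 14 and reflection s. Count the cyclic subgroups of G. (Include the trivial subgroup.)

A cyclic subgroup of order d is generated by each of its φ(d) elements of order d, so the cyclic subgroups of order d number (#elements of order d)/φ(d).
Cyclic subgroups by order — order 1: 1; order 2: 15; order 7: 1; order 14: 1.
Total: 18.

18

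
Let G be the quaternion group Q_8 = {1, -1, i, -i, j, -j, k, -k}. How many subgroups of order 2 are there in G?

1

|G| = 8 and 2 | 8, so subgroups of order 2 are possible by Lagrange.
The subgroups of order 2 are: {1, -1}.
So G has 1 subgroup of order 2.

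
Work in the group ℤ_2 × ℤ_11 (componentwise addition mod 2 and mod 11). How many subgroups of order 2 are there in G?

|G| = 22 and 2 | 22, so subgroups of order 2 are possible by Lagrange.
The subgroups of order 2 are: {(0,0), (1,0)}.
So G has 1 subgroup of order 2.

1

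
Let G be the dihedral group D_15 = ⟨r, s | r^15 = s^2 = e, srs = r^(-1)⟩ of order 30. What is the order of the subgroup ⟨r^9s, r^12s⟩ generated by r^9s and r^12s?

10

|⟨r^9s⟩| = 2 and |⟨r^12s⟩| = 2, so |H| is a multiple of lcm(2, 2) = 2 and divides |G| = 30.
Closing under the operation: H = {e, r^3, r^6, r^9, r^12, s, r^3s, r^6s, r^9s, r^12s}, so |H| = 10.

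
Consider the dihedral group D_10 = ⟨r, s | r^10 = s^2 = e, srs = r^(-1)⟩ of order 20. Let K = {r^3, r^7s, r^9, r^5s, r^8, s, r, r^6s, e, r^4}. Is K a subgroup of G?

No

r^4 ∈ K but its inverse r^6 ∉ K, so K is not a subgroup.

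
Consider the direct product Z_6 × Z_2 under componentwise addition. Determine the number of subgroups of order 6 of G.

3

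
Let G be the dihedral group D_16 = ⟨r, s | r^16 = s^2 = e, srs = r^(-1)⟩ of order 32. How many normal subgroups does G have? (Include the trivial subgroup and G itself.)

8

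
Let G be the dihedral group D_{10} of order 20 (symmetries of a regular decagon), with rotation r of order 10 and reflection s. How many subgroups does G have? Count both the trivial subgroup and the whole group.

22

|G| = 20, so by Lagrange every subgroup order divides 20. Divisors: 1, 2, 4, 5, 10, 20.
Subgroups by order — order 1: 1; order 2: 11; order 4: 5; order 5: 1; order 10: 3; order 20: 1.
Total: 1 + 11 + 5 + 1 + 3 + 1 = 22.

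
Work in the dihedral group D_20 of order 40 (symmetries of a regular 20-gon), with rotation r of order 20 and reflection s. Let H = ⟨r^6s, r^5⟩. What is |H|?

8

|⟨r^6s⟩| = 2 and |⟨r^5⟩| = 4, so |H| is a multiple of lcm(2, 4) = 4 and divides |G| = 40.
Closing under the operation: H = {e, r^5, r^10, r^15, rs, r^6s, r^11s, r^16s}, so |H| = 8.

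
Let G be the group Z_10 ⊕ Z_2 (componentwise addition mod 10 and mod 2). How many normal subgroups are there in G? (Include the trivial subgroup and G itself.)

G is abelian, so every subgroup is normal.
G has 10 subgroups in total, hence 10 normal subgroups.

10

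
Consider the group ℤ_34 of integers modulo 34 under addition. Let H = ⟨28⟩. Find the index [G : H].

|⟨28⟩| = 17 and |G| = 34.
By Lagrange, [G : H] = |G|/|H| = 34/17 = 2.

2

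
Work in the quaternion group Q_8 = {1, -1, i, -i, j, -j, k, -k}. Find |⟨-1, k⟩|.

4

|⟨-1⟩| = 2 and |⟨k⟩| = 4, so |H| is a multiple of lcm(2, 4) = 4 and divides |G| = 8.
Closing under the operation: H = {1, -1, k, -k}, so |H| = 4.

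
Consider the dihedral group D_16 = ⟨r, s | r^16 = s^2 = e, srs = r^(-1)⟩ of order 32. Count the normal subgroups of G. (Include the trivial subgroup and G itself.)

G has 36 subgroups. Checking conjugation-invariance by order — order 1: 1/1 normal; order 2: 1/17 normal; order 4: 1/9 normal; order 8: 1/5 normal; order 16: 3/3 normal; order 32: 1/1 normal.
Total normal subgroups: 8.

8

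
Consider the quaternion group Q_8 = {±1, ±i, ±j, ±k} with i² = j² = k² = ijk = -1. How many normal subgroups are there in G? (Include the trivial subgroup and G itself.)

G has 6 subgroups. Checking conjugation-invariance by order — order 1: 1/1 normal; order 2: 1/1 normal; order 4: 3/3 normal; order 8: 1/1 normal.
Total normal subgroups: 6.

6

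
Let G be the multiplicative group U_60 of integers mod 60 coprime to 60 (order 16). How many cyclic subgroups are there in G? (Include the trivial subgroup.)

Each element a generates a cyclic subgroup ⟨a⟩; distinct elements may generate the same one (a cyclic group of order d has φ(d) generators).
Cyclic subgroups by order — order 1: 1; order 2: 7; order 4: 4.
Total: 12.

12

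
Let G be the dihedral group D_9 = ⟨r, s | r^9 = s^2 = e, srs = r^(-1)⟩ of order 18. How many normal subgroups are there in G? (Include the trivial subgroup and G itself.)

G has 16 subgroups. Checking conjugation-invariance by order — order 1: 1/1 normal; order 2: 0/9 normal; order 3: 1/1 normal; order 6: 0/3 normal; order 9: 1/1 normal; order 18: 1/1 normal.
Total normal subgroups: 4.

4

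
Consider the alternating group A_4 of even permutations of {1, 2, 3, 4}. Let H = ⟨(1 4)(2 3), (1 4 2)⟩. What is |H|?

12

|⟨(1 4)(2 3)⟩| = 2 and |⟨(1 4 2)⟩| = 3, so |H| is a multiple of lcm(2, 3) = 6 and divides |G| = 12.
Closing {(1 4)(2 3), (1 4 2)} under the group operation gives all of G, so |H| = 12.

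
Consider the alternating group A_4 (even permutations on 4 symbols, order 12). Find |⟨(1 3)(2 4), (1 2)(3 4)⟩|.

4

|⟨(1 3)(2 4)⟩| = 2 and |⟨(1 2)(3 4)⟩| = 2, so |H| is a multiple of lcm(2, 2) = 2 and divides |G| = 12.
Closing under the operation: H = {e, (1 2)(3 4), (1 3)(2 4), (1 4)(2 3)}, so |H| = 4.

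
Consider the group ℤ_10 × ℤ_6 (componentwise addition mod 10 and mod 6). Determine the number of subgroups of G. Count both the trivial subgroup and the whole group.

|G| = 60, so by Lagrange every subgroup order divides 60. Divisors: 1, 2, 3, 4, 5, 6, 10, 12, 15, 20, 30, 60.
Subgroups by order — order 1: 1; order 2: 3; order 3: 1; order 4: 1; order 5: 1; order 6: 3; order 10: 3; order 12: 1; order 15: 1; order 20: 1; order 30: 3; order 60: 1.
Total: 1 + 3 + 1 + 1 + 1 + 3 + 3 + 1 + 1 + 1 + 3 + 1 = 20.

20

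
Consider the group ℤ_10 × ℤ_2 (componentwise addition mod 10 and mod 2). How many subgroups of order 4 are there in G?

1

|G| = 20 and 4 | 20, so subgroups of order 4 are possible by Lagrange.
The subgroups of order 4 are: {(0,0), (0,1), (5,0), (5,1)}.
So G has 1 subgroup of order 4.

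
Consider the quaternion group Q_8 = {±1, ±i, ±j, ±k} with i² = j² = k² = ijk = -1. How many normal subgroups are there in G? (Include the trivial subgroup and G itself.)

6

G has 6 subgroups. Checking conjugation-invariance by order — order 1: 1/1 normal; order 2: 1/1 normal; order 4: 3/3 normal; order 8: 1/1 normal.
Total normal subgroups: 6.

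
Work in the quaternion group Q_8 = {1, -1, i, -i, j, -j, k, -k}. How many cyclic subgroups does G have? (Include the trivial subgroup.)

5

A cyclic subgroup of order d is generated by each of its φ(d) elements of order d, so the cyclic subgroups of order d number (#elements of order d)/φ(d).
Cyclic subgroups by order — order 1: 1; order 2: 1; order 4: 3.
Total: 5.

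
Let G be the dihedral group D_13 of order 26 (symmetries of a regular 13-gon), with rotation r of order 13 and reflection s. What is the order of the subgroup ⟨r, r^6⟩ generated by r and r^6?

13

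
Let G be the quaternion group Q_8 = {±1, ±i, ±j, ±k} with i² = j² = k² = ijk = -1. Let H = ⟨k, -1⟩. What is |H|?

|⟨k⟩| = 4 and |⟨-1⟩| = 2, so |H| is a multiple of lcm(4, 2) = 4 and divides |G| = 8.
Closing under the operation: H = {1, -1, k, -k}, so |H| = 4.

4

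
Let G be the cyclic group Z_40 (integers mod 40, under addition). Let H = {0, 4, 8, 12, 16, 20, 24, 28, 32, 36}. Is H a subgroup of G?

|H| = 10 divides |G| = 40, consistent with Lagrange.
H contains the identity, every element's inverse is in H, and H is closed under +: it is a subgroup.
In fact H = ⟨4⟩.

Yes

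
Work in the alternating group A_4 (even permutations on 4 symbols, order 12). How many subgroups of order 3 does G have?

|G| = 12 and 3 | 12, so subgroups of order 3 are possible by Lagrange.
The subgroups of order 3 are: {e, (1 2 3), (1 3 2)}; {e, (1 2 4), (1 4 2)}; {e, (1 3 4), (1 4 3)}; {e, (2 3 4), (2 4 3)}.
So G has 4 subgroups of order 3.

4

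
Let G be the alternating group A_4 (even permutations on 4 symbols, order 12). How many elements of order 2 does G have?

The elements of order 2 are: (1 2)(3 4), (1 3)(2 4), (1 4)(2 3).
That's 3.

3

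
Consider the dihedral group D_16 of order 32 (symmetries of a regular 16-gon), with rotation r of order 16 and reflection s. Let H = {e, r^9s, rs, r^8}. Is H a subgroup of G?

Yes

|H| = 4 divides |G| = 32, consistent with Lagrange.
H contains the identity, every element's inverse is in H, and H is closed under ·: it is a subgroup.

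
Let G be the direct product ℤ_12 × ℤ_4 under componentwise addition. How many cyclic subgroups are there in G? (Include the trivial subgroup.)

20

Each element a generates a cyclic subgroup ⟨a⟩; distinct elements may generate the same one (a cyclic group of order d has φ(d) generators).
Cyclic subgroups by order — order 1: 1; order 2: 3; order 3: 1; order 4: 6; order 6: 3; order 12: 6.
Total: 20.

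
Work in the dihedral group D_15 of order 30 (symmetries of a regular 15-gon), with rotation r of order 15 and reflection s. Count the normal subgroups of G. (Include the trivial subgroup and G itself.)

G has 28 subgroups. Checking conjugation-invariance by order — order 1: 1/1 normal; order 2: 0/15 normal; order 3: 1/1 normal; order 5: 1/1 normal; order 6: 0/5 normal; order 10: 0/3 normal; order 15: 1/1 normal; order 30: 1/1 normal.
Total normal subgroups: 5.

5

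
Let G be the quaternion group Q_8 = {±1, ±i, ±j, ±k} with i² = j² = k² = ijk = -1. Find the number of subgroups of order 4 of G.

3

|G| = 8 and 4 | 8, so subgroups of order 4 are possible by Lagrange.
The subgroups of order 4 are: {1, -1, i, -i}; {1, -1, j, -j}; {1, -1, k, -k}.
So G has 3 subgroups of order 4.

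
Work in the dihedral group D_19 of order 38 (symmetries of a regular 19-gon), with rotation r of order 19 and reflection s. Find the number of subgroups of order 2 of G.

|G| = 38 and 2 | 38, so subgroups of order 2 are possible by Lagrange.
The subgroups of order 2 are: {e, r^10s}; {e, r^11s}; {e, r^12s}; {e, r^13s}; … (19 in all).
So G has 19 subgroups of order 2.

19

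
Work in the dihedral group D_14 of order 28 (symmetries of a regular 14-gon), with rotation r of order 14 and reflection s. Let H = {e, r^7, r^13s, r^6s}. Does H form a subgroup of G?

Yes

|H| = 4 divides |G| = 28, consistent with Lagrange.
H contains the identity, every element's inverse is in H, and H is closed under ·: it is a subgroup.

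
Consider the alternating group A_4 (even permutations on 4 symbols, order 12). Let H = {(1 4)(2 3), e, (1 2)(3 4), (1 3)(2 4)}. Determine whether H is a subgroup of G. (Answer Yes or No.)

Yes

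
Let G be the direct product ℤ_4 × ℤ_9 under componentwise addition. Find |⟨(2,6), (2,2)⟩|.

18

|⟨(2,6)⟩| = 6 and |⟨(2,2)⟩| = 18, so |H| is a multiple of lcm(6, 18) = 18 and divides |G| = 36.
Closing under the operation: H = {(0,0), (0,1), (0,2), (0,3), (0,4), (0,5), (0,6), (0,7), (0,8), (2,0), (2,1), (2,2), (2,3), (2,4), (2,5), (2,6), (2,7), (2,8)}, so |H| = 18.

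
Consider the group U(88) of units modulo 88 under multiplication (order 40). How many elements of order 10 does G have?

Enumerating element orders in G gives 28 elements of order 10.

28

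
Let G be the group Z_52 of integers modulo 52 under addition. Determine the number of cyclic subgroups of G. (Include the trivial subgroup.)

Each element a generates a cyclic subgroup ⟨a⟩; distinct elements may generate the same one (a cyclic group of order d has φ(d) generators).
Cyclic subgroups by order — order 1: 1; order 2: 1; order 4: 1; order 13: 1; order 26: 1; order 52: 1.
Total: 6.

6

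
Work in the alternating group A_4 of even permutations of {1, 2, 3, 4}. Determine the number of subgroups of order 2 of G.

|G| = 12 and 2 | 12, so subgroups of order 2 are possible by Lagrange.
The subgroups of order 2 are: {e, (1 2)(3 4)}; {e, (1 3)(2 4)}; {e, (1 4)(2 3)}.
So G has 3 subgroups of order 2.

3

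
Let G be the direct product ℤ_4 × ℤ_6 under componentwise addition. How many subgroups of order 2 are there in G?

3

|G| = 24 and 2 | 24, so subgroups of order 2 are possible by Lagrange.
The subgroups of order 2 are: {(0,0), (0,3)}; {(0,0), (2,0)}; {(0,0), (2,3)}.
So G has 3 subgroups of order 2.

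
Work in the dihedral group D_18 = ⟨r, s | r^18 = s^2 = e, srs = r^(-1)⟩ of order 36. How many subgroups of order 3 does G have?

1

|G| = 36 and 3 | 36, so subgroups of order 3 are possible by Lagrange.
The subgroups of order 3 are: {e, r^6, r^12}.
So G has 1 subgroup of order 3.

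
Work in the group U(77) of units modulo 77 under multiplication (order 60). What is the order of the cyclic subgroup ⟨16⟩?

15

Compute successive powers of 16 mod 77: 16, 25, 15, 9, 67, 71, 58, 4, …; 16^15 ≡ 1 (mod 77).
So |⟨16⟩| = 15.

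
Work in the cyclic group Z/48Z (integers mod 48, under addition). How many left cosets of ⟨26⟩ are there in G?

2

|⟨26⟩| = 24 and |G| = 48.
By Lagrange, [G : H] = |G|/|H| = 48/24 = 2.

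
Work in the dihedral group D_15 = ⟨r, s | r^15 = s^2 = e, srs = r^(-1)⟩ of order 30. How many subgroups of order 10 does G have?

|G| = 30 and 10 | 30, so subgroups of order 10 are possible by Lagrange.
The subgroups of order 10 are: {e, r^3, r^6, r^9, r^12, rs, r^4s, r^7s, r^10s, r^13s}; {e, r^3, r^6, r^9, r^12, r^2s, r^5s, r^8s, r^11s, r^14s}; {e, r^3, r^6, r^9, r^12, s, r^3s, r^6s, r^9s, r^12s}.
So G has 3 subgroups of order 10.

3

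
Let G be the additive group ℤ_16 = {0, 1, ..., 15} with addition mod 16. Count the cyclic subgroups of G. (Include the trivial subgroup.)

Each element a generates a cyclic subgroup ⟨a⟩; distinct elements may generate the same one (a cyclic group of order d has φ(d) generators).
Cyclic subgroups by order — order 1: 1; order 2: 1; order 4: 1; order 8: 1; order 16: 1.
Total: 5.

5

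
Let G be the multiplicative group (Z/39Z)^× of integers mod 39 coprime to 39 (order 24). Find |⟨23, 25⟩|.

12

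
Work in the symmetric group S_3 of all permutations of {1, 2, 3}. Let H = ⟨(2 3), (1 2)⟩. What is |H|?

6

|⟨(2 3)⟩| = 2 and |⟨(1 2)⟩| = 2, so |H| is a multiple of lcm(2, 2) = 2 and divides |G| = 6.
Closing {(2 3), (1 2)} under the group operation gives all of G, so |H| = 6.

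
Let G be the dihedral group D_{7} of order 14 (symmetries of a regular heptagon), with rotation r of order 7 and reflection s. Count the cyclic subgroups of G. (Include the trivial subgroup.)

9

A cyclic subgroup of order d is generated by each of its φ(d) elements of order d, so the cyclic subgroups of order d number (#elements of order d)/φ(d).
Cyclic subgroups by order — order 1: 1; order 2: 7; order 7: 1.
Total: 9.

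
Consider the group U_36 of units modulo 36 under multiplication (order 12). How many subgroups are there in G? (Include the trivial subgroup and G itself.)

|G| = 12, so by Lagrange every subgroup order divides 12. Divisors: 1, 2, 3, 4, 6, 12.
Subgroups by order — order 1: 1; order 2: 3; order 3: 1; order 4: 1; order 6: 3; order 12: 1.
Total: 1 + 3 + 1 + 1 + 3 + 1 = 10.

10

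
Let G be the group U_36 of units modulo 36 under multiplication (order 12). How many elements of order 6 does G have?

6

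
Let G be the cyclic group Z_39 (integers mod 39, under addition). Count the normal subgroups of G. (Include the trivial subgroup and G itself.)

G is abelian, so every subgroup is normal.
G has 4 subgroups in total, hence 4 normal subgroups.

4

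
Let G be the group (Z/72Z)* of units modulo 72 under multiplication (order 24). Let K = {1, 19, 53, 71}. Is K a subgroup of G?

|K| = 4 divides |G| = 24, consistent with Lagrange.
K contains the identity, every element's inverse is in K, and K is closed under ·: it is a subgroup.

Yes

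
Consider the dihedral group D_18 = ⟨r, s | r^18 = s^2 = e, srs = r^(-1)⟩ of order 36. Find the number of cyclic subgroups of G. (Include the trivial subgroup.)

Each element a generates a cyclic subgroup ⟨a⟩; distinct elements may generate the same one (a cyclic group of order d has φ(d) generators).
Cyclic subgroups by order — order 1: 1; order 2: 19; order 3: 1; order 6: 1; order 9: 1; order 18: 1.
Total: 24.

24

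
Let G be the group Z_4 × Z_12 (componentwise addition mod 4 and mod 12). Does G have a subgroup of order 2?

Yes

2 | 48. A subgroup of order 2 is {(0,0), (0,6)}.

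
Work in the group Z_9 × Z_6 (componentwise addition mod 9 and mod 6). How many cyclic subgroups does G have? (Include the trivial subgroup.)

A cyclic subgroup of order d is generated by each of its φ(d) elements of order d, so the cyclic subgroups of order d number (#elements of order d)/φ(d).
Cyclic subgroups by order — order 1: 1; order 2: 1; order 3: 4; order 6: 4; order 9: 3; order 18: 3.
Total: 16.

16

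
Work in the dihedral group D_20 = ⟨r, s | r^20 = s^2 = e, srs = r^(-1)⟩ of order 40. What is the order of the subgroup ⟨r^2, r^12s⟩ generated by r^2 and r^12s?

20

|⟨r^2⟩| = 10 and |⟨r^12s⟩| = 2, so |H| is a multiple of lcm(10, 2) = 10 and divides |G| = 40.
Closing under the operation: H = {e, r^2, r^4, r^6, r^8, r^10, r^12, r^14, r^16, r^18, s, r^2s, r^4s, r^6s, r^8s, r^10s, r^12s, r^14s, r^16s, r^18s}, so |H| = 20.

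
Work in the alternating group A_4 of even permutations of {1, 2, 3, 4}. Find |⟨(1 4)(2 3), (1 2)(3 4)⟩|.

4

|⟨(1 4)(2 3)⟩| = 2 and |⟨(1 2)(3 4)⟩| = 2, so |H| is a multiple of lcm(2, 2) = 2 and divides |G| = 12.
Closing under the operation: H = {e, (1 2)(3 4), (1 3)(2 4), (1 4)(2 3)}, so |H| = 4.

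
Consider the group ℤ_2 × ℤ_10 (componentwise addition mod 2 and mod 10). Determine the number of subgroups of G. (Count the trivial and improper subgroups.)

|G| = 20, so by Lagrange every subgroup order divides 20. Divisors: 1, 2, 4, 5, 10, 20.
Subgroups by order — order 1: 1; order 2: 3; order 4: 1; order 5: 1; order 10: 3; order 20: 1.
Total: 1 + 3 + 1 + 1 + 3 + 1 = 10.

10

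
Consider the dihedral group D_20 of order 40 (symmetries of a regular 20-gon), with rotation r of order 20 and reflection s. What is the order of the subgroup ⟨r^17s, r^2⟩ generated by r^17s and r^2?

|⟨r^17s⟩| = 2 and |⟨r^2⟩| = 10, so |H| is a multiple of lcm(2, 10) = 10 and divides |G| = 40.
Closing under the operation: H = {e, r^2, r^4, r^6, r^8, r^10, r^12, r^14, r^16, r^18, rs, r^3s, r^5s, r^7s, r^9s, r^11s, r^13s, r^15s, r^17s, r^19s}, so |H| = 20.

20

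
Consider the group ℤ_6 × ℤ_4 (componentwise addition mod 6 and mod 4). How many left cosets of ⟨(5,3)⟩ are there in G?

|⟨(5,3)⟩| = 12 and |G| = 24.
By Lagrange, [G : H] = |G|/|H| = 24/12 = 2.

2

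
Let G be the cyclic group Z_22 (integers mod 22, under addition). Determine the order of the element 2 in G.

11

In Z_22, the order of an element a is n/gcd(a, n).
gcd(2, 22) = 2, so |⟨2⟩| = 22/2 = 11.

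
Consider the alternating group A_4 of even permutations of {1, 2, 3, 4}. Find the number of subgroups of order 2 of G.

3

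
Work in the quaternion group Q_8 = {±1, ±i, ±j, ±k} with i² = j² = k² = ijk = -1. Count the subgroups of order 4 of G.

3

|G| = 8 and 4 | 8, so subgroups of order 4 are possible by Lagrange.
The subgroups of order 4 are: {1, -1, i, -i}; {1, -1, j, -j}; {1, -1, k, -k}.
So G has 3 subgroups of order 4.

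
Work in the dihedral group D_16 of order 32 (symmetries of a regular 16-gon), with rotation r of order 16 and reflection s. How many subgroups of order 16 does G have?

3

|G| = 32 and 16 | 32, so subgroups of order 16 are possible by Lagrange.
The subgroups of order 16 are: {e, r, r^2, r^3, r^4, r^5, r^6, r^7, r^8, r^9, r^10, r^11, r^12, r^13, r^14, r^15}; {e, r^2, r^4, r^6, r^8, r^10, r^12, r^14, s, r^2s, r^4s, r^6s, r^8s, r^10s, r^12s, r^14s}; {e, r^2, r^4, r^6, r^8, r^10, r^12, r^14, rs, r^3s, r^5s, r^7s, r^9s, r^11s, r^13s, r^15s}.
So G has 3 subgroups of order 16.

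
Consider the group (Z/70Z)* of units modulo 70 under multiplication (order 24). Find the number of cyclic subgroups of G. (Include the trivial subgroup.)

12

Each element a generates a cyclic subgroup ⟨a⟩; distinct elements may generate the same one (a cyclic group of order d has φ(d) generators).
Cyclic subgroups by order — order 1: 1; order 2: 3; order 3: 1; order 4: 2; order 6: 3; order 12: 2.
Total: 12.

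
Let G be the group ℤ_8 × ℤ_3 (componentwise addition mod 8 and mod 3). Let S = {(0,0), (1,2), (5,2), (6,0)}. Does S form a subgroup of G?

(5,2) ∈ S but its inverse (3,1) ∉ S, so S is not a subgroup.

No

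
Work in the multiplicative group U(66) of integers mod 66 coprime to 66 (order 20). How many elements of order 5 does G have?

4

The elements of order 5 are: 25, 31, 37, 49.
That's 4.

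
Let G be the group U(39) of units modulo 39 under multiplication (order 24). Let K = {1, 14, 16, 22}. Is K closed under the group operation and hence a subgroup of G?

Closure fails: 16 · 14 = 29 ∉ K. So K is not a subgroup.

No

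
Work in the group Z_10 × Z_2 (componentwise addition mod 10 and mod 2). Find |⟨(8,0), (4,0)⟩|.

5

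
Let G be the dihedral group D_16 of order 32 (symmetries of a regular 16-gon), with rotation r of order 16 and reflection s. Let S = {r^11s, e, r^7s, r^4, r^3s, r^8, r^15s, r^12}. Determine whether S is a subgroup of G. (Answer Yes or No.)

|S| = 8 divides |G| = 32, consistent with Lagrange.
S contains the identity, every element's inverse is in S, and S is closed under ·: it is a subgroup.

Yes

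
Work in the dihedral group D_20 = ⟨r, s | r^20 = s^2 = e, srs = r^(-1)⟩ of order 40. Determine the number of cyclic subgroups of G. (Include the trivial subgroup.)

Each element a generates a cyclic subgroup ⟨a⟩; distinct elements may generate the same one (a cyclic group of order d has φ(d) generators).
Cyclic subgroups by order — order 1: 1; order 2: 21; order 4: 1; order 5: 1; order 10: 1; order 20: 1.
Total: 26.

26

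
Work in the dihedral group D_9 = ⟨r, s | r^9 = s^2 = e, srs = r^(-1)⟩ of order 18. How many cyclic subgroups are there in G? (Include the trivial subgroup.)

12

Group the elements of G by the cyclic subgroup they generate; each cyclic subgroup of order d accounts for φ(d) elements.
Cyclic subgroups by order — order 1: 1; order 2: 9; order 3: 1; order 9: 1.
Total: 12.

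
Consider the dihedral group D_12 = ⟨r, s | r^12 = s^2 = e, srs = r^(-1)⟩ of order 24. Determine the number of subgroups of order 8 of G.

3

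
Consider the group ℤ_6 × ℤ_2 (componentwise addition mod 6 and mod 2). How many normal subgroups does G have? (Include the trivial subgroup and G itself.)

G is abelian, so every subgroup is normal.
G has 10 subgroups in total, hence 10 normal subgroups.

10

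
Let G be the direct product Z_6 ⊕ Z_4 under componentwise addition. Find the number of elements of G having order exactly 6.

An element (a,b) has order lcm(ord(a), ord(b)); count pairs with lcm equal to 6.
Enumerating gives 6 such elements.

6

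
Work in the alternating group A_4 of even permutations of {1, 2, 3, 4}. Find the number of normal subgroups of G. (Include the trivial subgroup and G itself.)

3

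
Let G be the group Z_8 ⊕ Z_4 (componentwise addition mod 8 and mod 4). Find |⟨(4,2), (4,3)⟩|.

8

|⟨(4,2)⟩| = 2 and |⟨(4,3)⟩| = 4, so |H| is a multiple of lcm(2, 4) = 4 and divides |G| = 32.
Closing under the operation: H = {(0,0), (0,1), (0,2), (0,3), (4,0), (4,1), (4,2), (4,3)}, so |H| = 8.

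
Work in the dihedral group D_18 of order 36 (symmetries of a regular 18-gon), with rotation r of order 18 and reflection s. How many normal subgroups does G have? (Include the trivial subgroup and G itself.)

G has 45 subgroups. Checking conjugation-invariance by order — order 1: 1/1 normal; order 2: 1/19 normal; order 3: 1/1 normal; order 4: 0/9 normal; order 6: 1/7 normal; order 9: 1/1 normal; order 12: 0/3 normal; order 18: 3/3 normal; order 36: 1/1 normal.
Total normal subgroups: 9.

9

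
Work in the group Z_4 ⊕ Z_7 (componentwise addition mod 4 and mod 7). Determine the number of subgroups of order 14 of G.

|G| = 28 and 14 | 28, so subgroups of order 14 are possible by Lagrange.
The subgroups of order 14 are: {(0,0), (0,1), (0,2), (0,3), (0,4), (0,5), (0,6), (2,0), (2,1), (2,2), (2,3), (2,4), (2,5), (2,6)}.
So G has 1 subgroup of order 14.

1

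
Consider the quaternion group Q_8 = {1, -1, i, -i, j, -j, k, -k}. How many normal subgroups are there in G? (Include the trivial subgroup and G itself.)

G has 6 subgroups. Checking conjugation-invariance by order — order 1: 1/1 normal; order 2: 1/1 normal; order 4: 3/3 normal; order 8: 1/1 normal.
Total normal subgroups: 6.

6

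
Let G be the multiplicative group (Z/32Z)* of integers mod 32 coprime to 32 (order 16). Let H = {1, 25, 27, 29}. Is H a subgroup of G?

25 ∈ H but its inverse 9 ∉ H, so H is not a subgroup.

No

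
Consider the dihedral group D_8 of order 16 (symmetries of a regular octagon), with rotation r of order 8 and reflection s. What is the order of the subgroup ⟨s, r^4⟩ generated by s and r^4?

4

|⟨s⟩| = 2 and |⟨r^4⟩| = 2, so |H| is a multiple of lcm(2, 2) = 2 and divides |G| = 16.
Closing under the operation: H = {e, r^4, s, r^4s}, so |H| = 4.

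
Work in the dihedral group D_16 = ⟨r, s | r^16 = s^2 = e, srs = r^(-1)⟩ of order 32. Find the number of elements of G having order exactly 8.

The elements of order 8 are: r^2, r^6, r^10, r^14.
That's 4.

4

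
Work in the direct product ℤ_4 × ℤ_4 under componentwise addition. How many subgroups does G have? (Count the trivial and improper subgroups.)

|G| = 16, so by Lagrange every subgroup order divides 16. Divisors: 1, 2, 4, 8, 16.
Subgroups by order — order 1: 1; order 2: 3; order 4: 7; order 8: 3; order 16: 1.
Total: 1 + 3 + 7 + 3 + 1 = 15.

15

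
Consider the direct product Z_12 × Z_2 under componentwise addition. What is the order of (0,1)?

2

The order of (0,1) in Z_12 × Z_2 is lcm(ord(0) in Z_12, ord(1) in Z_2).
ord(0) = 1 and ord(1) = 2, so |⟨(0,1)⟩| = lcm(1, 2) = 2.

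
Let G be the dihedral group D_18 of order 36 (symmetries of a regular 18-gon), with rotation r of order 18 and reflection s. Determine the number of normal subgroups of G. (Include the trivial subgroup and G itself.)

G has 45 subgroups. Checking conjugation-invariance by order — order 1: 1/1 normal; order 2: 1/19 normal; order 3: 1/1 normal; order 4: 0/9 normal; order 6: 1/7 normal; order 9: 1/1 normal; order 12: 0/3 normal; order 18: 3/3 normal; order 36: 1/1 normal.
Total normal subgroups: 9.

9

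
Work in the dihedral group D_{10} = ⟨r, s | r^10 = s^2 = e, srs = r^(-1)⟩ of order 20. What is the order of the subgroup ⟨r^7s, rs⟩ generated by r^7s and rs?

|⟨r^7s⟩| = 2 and |⟨rs⟩| = 2, so |H| is a multiple of lcm(2, 2) = 2 and divides |G| = 20.
Closing under the operation: H = {e, r^2, r^4, r^6, r^8, rs, r^3s, r^5s, r^7s, r^9s}, so |H| = 10.

10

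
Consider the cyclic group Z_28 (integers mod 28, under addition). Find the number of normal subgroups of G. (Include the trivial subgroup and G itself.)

G is abelian, so every subgroup is normal.
G has 6 subgroups in total, hence 6 normal subgroups.

6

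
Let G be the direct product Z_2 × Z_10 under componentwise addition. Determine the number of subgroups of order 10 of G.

|G| = 20 and 10 | 20, so subgroups of order 10 are possible by Lagrange.
The subgroups of order 10 are: {(0,0), (0,1), (0,2), (0,3), (0,4), (0,5), (0,6), (0,7), (0,8), (0,9)}; {(0,0), (0,2), (0,4), (0,6), (0,8), (1,0), (1,2), (1,4), (1,6), (1,8)}; {(0,0), (0,2), (0,4), (0,6), (0,8), (1,1), (1,3), (1,5), (1,7), (1,9)}.
So G has 3 subgroups of order 10.

3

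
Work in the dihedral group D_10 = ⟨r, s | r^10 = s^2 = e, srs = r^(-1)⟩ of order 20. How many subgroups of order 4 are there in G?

5

|G| = 20 and 4 | 20, so subgroups of order 4 are possible by Lagrange.
The subgroups of order 4 are: {e, r^5, r^2s, r^7s}; {e, r^5, r^3s, r^8s}; {e, r^5, r^4s, r^9s}; {e, r^5, s, r^5s}; … (5 in all).
So G has 5 subgroups of order 4.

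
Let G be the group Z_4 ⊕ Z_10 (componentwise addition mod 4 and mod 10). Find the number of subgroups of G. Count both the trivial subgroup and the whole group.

|G| = 40, so by Lagrange every subgroup order divides 40. Divisors: 1, 2, 4, 5, 8, 10, 20, 40.
Subgroups by order — order 1: 1; order 2: 3; order 4: 3; order 5: 1; order 8: 1; order 10: 3; order 20: 3; order 40: 1.
Total: 1 + 3 + 3 + 1 + 1 + 3 + 3 + 1 = 16.

16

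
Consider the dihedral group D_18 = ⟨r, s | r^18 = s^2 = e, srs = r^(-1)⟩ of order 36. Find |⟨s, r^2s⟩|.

18

|⟨s⟩| = 2 and |⟨r^2s⟩| = 2, so |H| is a multiple of lcm(2, 2) = 2 and divides |G| = 36.
Closing under the operation: H = {e, r^2, r^4, r^6, r^8, r^10, r^12, r^14, r^16, s, r^2s, r^4s, r^6s, r^8s, r^10s, r^12s, r^14s, r^16s}, so |H| = 18.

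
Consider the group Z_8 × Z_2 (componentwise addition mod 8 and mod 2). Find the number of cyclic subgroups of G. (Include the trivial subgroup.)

8

Group the elements of G by the cyclic subgroup they generate; each cyclic subgroup of order d accounts for φ(d) elements.
Cyclic subgroups by order — order 1: 1; order 2: 3; order 4: 2; order 8: 2.
Total: 8.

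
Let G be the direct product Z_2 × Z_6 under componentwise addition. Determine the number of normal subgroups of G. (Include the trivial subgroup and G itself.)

10

G is abelian, so every subgroup is normal.
G has 10 subgroups in total, hence 10 normal subgroups.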